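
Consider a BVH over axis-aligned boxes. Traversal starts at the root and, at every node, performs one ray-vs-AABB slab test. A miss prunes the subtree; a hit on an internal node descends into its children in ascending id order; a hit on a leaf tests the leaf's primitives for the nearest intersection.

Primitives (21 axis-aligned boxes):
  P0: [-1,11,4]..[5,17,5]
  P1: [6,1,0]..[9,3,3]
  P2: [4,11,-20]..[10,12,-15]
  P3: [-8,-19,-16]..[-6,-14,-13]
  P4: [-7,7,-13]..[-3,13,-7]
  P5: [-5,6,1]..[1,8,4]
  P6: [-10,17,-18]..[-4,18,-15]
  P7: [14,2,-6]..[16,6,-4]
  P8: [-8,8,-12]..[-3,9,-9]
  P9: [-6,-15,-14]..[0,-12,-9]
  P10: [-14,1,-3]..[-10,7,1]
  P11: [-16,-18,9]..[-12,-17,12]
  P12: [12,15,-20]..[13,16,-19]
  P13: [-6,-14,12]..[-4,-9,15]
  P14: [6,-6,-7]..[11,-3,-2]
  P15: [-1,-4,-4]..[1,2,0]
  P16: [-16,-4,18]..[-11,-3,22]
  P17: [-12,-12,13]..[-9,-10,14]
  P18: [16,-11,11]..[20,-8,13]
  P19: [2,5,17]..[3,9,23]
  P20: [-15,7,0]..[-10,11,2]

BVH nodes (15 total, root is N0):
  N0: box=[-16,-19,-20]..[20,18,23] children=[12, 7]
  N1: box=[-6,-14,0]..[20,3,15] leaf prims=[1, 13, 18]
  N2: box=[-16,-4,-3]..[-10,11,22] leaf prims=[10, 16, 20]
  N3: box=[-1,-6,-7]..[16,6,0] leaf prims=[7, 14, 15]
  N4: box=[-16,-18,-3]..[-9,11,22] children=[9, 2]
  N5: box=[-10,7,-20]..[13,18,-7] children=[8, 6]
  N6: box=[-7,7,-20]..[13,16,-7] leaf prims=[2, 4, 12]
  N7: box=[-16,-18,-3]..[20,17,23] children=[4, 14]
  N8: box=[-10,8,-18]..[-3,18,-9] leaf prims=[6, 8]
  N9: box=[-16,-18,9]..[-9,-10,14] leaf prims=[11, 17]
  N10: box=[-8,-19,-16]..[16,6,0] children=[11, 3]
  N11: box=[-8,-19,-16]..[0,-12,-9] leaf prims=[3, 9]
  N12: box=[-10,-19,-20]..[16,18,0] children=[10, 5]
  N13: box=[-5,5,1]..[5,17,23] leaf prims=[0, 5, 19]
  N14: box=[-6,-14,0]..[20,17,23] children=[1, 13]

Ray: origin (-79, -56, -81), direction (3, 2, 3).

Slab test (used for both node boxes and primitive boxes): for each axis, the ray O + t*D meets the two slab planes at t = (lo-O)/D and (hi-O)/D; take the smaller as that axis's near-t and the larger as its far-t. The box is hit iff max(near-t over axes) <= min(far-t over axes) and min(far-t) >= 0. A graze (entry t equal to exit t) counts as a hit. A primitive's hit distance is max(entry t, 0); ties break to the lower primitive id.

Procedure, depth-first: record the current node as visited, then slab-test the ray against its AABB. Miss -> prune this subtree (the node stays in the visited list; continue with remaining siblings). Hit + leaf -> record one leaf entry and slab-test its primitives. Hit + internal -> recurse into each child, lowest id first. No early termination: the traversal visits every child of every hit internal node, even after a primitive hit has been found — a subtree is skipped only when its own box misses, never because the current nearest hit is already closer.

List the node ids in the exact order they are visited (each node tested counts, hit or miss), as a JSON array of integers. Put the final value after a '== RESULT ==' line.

Trace the traversal:
N0 x:[21,33] y:[37/2,37] z:[61/3,104/3] -> hit [21,33], descend [7, 12]
  N7 x:[21,33] y:[19,73/2] z:[26,104/3] -> hit [26,33], descend [4, 14]
    N4 x:[21,70/3] y:[19,67/2] z:[26,103/3] -> miss, prune
    N14 x:[73/3,33] y:[21,73/2] z:[27,104/3] -> hit [27,33], descend [1, 13]
      N1 x:[73/3,33] y:[21,59/2] z:[27,32] -> hit [27,59/2] leaf, test {P1(miss), P13(miss), P18(miss)}
      N13 x:[74/3,28] y:[61/2,73/2] z:[82/3,104/3] -> miss, prune
  N12 x:[23,95/3] y:[37/2,37] z:[61/3,27] -> hit [23,27], descend [5, 10]
    N5 x:[23,92/3] y:[63/2,37] z:[61/3,74/3] -> miss, prune
    N10 x:[71/3,95/3] y:[37/2,31] z:[65/3,27] -> hit [71/3,27], descend [3, 11]
      N3 x:[26,95/3] y:[25,31] z:[74/3,27] -> hit [26,27] leaf, test {P7(miss), P14(miss), P15@t=26}
      N11 x:[71/3,79/3] y:[37/2,22] z:[65/3,24] -> miss, prune

order=[0, 7, 4, 14, 1, 13, 12, 5, 10, 3, 11]  |boxes|=11  |leaves|=2  hit=P15

== RESULT ==
[0, 7, 4, 14, 1, 13, 12, 5, 10, 3, 11]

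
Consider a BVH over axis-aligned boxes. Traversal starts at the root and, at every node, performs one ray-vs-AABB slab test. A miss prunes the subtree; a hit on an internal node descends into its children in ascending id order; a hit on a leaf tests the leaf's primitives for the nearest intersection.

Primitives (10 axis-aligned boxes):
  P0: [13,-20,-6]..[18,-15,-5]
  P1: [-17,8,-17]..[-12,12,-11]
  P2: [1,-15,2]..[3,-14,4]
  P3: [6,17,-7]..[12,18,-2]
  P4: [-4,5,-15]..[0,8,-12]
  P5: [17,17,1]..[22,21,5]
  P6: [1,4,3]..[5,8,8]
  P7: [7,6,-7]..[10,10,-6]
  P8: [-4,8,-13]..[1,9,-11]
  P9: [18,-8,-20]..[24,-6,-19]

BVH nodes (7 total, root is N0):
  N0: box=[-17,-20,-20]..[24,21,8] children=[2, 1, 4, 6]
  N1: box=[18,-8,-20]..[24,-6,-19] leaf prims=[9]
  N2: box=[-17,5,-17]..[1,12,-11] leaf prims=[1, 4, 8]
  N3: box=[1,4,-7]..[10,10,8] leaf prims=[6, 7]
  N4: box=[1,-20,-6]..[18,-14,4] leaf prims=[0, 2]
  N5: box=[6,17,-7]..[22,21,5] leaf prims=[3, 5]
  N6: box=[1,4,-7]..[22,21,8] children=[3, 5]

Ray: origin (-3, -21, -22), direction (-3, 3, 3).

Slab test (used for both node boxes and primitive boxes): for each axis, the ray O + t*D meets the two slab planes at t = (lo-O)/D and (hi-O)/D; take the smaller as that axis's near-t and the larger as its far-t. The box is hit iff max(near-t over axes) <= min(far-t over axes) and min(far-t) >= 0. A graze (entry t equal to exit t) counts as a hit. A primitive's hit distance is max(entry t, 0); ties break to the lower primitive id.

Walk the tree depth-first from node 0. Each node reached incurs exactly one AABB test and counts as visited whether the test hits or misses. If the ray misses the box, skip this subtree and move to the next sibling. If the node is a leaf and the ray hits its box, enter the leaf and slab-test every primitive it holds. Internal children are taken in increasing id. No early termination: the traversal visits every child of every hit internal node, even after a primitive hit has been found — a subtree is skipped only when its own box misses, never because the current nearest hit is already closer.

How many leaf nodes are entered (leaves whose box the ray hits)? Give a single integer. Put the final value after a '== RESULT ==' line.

Walk:
N0 x:[-9,14/3] y:[1/3,14] z:[2/3,10] -> hit [2/3,14/3], descend [1, 2, 4, 6]
  N1 x:[-9,-7] y:[13/3,5] z:[2/3,1] -> miss, prune
  N2 x:[-4/3,14/3] y:[26/3,11] z:[5/3,11/3] -> miss, prune
  N4 x:[-7,-4/3] y:[1/3,7/3] z:[16/3,26/3] -> miss, prune
  N6 x:[-25/3,-4/3] y:[25/3,14] z:[5,10] -> miss, prune

Visited [0, 1, 2, 4, 6]. Tests: 5 box, 0 leaf. Nearest: miss.

== RESULT ==
0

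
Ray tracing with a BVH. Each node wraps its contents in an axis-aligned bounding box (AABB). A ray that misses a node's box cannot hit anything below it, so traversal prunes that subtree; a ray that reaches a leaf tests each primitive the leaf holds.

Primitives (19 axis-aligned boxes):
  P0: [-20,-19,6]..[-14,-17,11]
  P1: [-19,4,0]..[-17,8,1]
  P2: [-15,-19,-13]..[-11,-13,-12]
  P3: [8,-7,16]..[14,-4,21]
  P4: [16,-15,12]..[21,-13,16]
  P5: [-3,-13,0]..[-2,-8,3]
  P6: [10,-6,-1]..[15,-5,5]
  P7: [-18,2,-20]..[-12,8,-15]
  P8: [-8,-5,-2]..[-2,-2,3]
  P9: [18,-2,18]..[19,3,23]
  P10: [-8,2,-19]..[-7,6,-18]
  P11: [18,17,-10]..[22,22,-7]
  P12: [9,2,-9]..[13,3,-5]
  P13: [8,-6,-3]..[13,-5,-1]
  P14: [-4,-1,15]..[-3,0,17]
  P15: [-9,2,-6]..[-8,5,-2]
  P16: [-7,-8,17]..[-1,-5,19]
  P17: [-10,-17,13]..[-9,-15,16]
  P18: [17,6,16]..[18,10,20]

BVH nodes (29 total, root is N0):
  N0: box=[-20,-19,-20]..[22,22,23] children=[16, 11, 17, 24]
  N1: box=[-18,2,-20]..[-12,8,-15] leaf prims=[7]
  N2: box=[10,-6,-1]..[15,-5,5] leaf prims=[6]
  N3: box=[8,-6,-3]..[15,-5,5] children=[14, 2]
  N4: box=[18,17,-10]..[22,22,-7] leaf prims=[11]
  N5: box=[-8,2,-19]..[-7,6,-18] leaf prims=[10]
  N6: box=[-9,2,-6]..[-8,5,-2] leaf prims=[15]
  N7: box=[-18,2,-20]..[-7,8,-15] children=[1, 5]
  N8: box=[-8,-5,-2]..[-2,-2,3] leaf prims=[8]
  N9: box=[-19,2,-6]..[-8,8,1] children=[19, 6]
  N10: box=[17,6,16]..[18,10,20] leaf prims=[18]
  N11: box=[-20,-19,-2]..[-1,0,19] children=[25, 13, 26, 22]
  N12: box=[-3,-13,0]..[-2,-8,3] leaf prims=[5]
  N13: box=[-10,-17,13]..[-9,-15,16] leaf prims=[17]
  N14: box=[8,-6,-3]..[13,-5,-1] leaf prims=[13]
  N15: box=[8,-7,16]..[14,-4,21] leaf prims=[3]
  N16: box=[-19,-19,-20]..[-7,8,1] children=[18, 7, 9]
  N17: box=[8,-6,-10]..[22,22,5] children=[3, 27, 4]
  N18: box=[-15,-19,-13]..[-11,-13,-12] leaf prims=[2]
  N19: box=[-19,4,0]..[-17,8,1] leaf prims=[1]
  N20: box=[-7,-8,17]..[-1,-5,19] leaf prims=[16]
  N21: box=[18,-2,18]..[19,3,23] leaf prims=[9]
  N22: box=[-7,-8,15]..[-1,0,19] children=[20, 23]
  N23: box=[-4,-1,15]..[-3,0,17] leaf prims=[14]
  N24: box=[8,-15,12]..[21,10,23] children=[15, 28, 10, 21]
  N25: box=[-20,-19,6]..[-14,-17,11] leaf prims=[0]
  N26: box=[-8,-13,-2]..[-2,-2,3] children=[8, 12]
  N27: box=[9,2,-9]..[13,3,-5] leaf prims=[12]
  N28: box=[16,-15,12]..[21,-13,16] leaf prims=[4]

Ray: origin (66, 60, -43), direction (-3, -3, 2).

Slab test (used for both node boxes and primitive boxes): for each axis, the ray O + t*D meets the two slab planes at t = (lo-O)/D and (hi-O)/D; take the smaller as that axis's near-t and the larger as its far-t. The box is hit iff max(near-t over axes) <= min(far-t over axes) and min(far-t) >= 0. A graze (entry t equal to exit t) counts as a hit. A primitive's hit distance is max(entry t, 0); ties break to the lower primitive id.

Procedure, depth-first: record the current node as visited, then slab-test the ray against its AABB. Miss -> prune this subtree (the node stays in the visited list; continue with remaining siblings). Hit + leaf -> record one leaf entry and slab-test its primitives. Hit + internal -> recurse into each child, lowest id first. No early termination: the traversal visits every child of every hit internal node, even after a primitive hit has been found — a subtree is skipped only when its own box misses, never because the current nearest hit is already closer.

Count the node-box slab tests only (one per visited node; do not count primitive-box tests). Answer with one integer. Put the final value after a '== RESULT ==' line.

Traverse from the root:
N0 x:[44/3,86/3] y:[38/3,79/3] z:[23/2,33] -> hit [44/3,79/3], descend [11, 16, 17, 24]
  N11 x:[67/3,86/3] y:[20,79/3] z:[41/2,31] -> hit [67/3,79/3], descend [13, 22, 25, 26]
    N13 x:[25,76/3] y:[25,77/3] z:[28,59/2] -> miss, prune
    N22 x:[67/3,73/3] y:[20,68/3] z:[29,31] -> miss, prune
    N25 x:[80/3,86/3] y:[77/3,79/3] z:[49/2,27] -> miss, prune
    N26 x:[68/3,74/3] y:[62/3,73/3] z:[41/2,23] -> hit [68/3,23], descend [8, 12]
      N8 x:[68/3,74/3] y:[62/3,65/3] z:[41/2,23] -> miss, prune
      N12 x:[68/3,23] y:[68/3,73/3] z:[43/2,23] -> hit [68/3,23] leaf, test {P5@t=68/3}
  N16 x:[73/3,85/3] y:[52/3,79/3] z:[23/2,22] -> miss, prune
  N17 x:[44/3,58/3] y:[38/3,22] z:[33/2,24] -> hit [33/2,58/3], descend [3, 4, 27]
    N3 x:[17,58/3] y:[65/3,22] z:[20,24] -> miss, prune
    N4 x:[44/3,16] y:[38/3,43/3] z:[33/2,18] -> miss, prune
    N27 x:[53/3,19] y:[19,58/3] z:[17,19] -> hit [19,19] leaf, test {P12@t=19}
  N24 x:[15,58/3] y:[50/3,25] z:[55/2,33] -> miss, prune

order=[0, 11, 13, 22, 25, 26, 8, 12, 16, 17, 3, 4, 27, 24]  |boxes|=14  |leaves|=2  hit=P12

== RESULT ==
14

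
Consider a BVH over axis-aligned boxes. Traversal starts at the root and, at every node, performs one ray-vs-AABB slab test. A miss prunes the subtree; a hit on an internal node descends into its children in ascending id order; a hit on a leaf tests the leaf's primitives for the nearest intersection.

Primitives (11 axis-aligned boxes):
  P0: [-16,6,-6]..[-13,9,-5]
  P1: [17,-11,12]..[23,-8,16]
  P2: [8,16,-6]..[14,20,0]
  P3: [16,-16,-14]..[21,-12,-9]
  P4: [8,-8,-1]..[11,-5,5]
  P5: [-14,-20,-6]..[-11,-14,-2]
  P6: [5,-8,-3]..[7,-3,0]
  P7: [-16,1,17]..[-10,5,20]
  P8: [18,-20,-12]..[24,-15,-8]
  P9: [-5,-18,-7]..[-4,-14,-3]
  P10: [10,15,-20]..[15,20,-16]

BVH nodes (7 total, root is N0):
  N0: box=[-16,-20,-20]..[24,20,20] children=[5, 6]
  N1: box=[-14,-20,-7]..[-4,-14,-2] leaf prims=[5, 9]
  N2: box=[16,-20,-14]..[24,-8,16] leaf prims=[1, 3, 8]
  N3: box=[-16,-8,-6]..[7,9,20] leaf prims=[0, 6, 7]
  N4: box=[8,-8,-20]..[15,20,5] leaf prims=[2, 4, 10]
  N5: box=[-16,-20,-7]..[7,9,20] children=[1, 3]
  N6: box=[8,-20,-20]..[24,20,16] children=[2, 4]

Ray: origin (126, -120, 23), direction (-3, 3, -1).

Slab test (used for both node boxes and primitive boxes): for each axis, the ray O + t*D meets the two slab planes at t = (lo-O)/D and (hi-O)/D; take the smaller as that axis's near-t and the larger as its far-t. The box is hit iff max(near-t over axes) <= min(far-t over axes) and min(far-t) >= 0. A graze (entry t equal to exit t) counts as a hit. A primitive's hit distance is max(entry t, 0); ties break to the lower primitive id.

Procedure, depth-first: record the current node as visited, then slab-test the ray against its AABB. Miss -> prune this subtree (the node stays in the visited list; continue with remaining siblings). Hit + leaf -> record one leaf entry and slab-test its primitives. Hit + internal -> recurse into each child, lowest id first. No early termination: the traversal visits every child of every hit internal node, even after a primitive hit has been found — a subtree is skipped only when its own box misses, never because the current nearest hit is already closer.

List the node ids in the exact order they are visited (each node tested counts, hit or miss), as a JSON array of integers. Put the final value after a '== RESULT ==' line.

Trace the traversal:
N0 x:[34,142/3] y:[100/3,140/3] z:[3,43] -> hit [34,43], descend [5, 6]
  N5 x:[119/3,142/3] y:[100/3,43] z:[3,30] -> miss, prune
  N6 x:[34,118/3] y:[100/3,140/3] z:[7,43] -> hit [34,118/3], descend [2, 4]
    N2 x:[34,110/3] y:[100/3,112/3] z:[7,37] -> hit [34,110/3] leaf, test {P1(miss), P3@t=35, P8@t=34}
    N4 x:[37,118/3] y:[112/3,140/3] z:[18,43] -> hit [112/3,118/3] leaf, test {P2(miss), P4(miss), P10(miss)}

order=[0, 5, 6, 2, 4]  |boxes|=5  |leaves|=2  hit=P8

== RESULT ==
[0, 5, 6, 2, 4]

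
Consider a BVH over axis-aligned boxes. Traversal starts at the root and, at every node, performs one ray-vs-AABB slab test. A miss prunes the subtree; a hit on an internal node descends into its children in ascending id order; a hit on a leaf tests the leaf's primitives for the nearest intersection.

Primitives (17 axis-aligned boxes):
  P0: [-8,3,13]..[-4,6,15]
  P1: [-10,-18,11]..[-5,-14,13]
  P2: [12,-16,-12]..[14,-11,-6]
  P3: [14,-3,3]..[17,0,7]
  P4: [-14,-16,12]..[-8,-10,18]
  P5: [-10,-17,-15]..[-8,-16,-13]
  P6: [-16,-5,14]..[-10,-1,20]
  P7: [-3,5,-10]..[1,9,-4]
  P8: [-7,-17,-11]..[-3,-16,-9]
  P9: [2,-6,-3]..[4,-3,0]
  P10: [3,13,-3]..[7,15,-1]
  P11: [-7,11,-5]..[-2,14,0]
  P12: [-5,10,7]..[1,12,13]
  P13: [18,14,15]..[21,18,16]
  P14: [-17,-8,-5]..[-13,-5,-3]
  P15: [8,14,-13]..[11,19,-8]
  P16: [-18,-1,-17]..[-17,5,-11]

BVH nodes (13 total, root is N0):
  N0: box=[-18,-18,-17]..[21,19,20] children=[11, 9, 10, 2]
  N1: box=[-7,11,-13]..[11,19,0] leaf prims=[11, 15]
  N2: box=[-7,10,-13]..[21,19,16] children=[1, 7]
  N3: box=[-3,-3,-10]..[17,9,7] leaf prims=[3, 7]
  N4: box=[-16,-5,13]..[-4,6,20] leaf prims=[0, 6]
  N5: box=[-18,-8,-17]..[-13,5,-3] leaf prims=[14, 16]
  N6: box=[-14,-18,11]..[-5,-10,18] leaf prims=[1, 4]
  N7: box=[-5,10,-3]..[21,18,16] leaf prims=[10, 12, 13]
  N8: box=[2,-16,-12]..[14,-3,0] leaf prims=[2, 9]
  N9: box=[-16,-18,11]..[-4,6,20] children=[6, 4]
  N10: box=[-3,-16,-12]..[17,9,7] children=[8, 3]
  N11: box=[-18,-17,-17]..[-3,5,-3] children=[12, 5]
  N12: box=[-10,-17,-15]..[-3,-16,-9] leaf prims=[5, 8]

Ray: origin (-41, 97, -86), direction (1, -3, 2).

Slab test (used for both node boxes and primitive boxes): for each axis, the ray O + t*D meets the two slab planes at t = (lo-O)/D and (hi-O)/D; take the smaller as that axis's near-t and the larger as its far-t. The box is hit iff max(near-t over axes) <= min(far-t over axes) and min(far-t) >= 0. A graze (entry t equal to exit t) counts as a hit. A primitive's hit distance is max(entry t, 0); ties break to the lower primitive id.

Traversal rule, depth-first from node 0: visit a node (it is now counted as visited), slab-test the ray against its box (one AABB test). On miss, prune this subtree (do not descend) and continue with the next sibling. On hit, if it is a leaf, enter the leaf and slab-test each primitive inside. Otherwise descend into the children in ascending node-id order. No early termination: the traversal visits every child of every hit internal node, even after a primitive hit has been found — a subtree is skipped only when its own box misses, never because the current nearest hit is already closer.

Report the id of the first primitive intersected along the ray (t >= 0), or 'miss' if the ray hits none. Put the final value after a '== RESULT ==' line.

Traverse from the root:
N0 x:[23,62] y:[26,115/3] z:[69/2,53] -> hit [69/2,115/3], descend [2, 9, 10, 11]
  N2 x:[34,62] y:[26,29] z:[73/2,51] -> miss, prune
  N9 x:[25,37] y:[91/3,115/3] z:[97/2,53] -> miss, prune
  N10 x:[38,58] y:[88/3,113/3] z:[37,93/2] -> miss, prune
  N11 x:[23,38] y:[92/3,38] z:[69/2,83/2] -> hit [69/2,38], descend [5, 12]
    N5 x:[23,28] y:[92/3,35] z:[69/2,83/2] -> miss, prune
    N12 x:[31,38] y:[113/3,38] z:[71/2,77/2] -> hit [113/3,38] leaf, test {P5(miss), P8@t=113/3}

7 AABB tests over nodes [0, 2, 9, 10, 11, 5, 12]; 1 leaf entered; closest P8.

== RESULT ==
8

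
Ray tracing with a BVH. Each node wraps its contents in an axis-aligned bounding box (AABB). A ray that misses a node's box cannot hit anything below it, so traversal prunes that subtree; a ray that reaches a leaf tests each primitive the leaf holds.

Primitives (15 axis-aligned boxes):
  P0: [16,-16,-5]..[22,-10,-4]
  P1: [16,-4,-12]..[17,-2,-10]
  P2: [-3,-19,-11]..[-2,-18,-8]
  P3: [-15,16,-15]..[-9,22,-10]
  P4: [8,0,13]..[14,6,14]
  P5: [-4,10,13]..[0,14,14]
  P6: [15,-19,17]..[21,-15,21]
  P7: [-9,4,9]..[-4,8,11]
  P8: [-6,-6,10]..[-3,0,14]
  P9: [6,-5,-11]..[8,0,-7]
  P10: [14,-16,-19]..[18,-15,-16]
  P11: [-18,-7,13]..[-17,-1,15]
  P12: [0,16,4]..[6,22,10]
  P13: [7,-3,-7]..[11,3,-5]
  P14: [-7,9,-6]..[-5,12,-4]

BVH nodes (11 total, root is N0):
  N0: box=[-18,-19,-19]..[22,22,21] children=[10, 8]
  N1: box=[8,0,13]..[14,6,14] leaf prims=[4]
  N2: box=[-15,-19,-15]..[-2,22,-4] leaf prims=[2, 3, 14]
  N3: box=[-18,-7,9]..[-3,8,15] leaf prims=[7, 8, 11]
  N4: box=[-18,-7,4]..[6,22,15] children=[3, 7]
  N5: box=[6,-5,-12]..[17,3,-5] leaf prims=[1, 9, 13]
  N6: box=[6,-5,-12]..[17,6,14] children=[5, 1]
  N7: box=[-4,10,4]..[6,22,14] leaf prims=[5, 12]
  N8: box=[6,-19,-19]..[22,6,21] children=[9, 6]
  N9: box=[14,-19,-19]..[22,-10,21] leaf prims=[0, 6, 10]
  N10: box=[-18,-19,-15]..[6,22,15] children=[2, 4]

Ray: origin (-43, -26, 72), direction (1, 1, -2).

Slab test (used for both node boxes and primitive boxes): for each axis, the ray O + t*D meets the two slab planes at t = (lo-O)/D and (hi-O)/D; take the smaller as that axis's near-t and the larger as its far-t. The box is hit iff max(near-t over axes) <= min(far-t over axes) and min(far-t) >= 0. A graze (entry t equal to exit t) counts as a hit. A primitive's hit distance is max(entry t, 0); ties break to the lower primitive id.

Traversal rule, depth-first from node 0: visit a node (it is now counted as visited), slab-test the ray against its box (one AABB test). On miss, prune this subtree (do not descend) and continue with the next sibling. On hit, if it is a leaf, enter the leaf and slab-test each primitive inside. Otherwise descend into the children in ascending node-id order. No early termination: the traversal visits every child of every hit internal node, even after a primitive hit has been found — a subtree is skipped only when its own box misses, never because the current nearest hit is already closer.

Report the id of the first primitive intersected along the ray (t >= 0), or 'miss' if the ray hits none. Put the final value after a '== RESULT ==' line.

Walk:
N0 x:[25,65] y:[7,48] z:[51/2,91/2] -> hit [51/2,91/2], descend [8, 10]
  N8 x:[49,65] y:[7,32] z:[51/2,91/2] -> miss, prune
  N10 x:[25,49] y:[7,48] z:[57/2,87/2] -> hit [57/2,87/2], descend [2, 4]
    N2 x:[28,41] y:[7,48] z:[38,87/2] -> hit [38,41] leaf, test {P2(miss), P3(miss), P14@t=38}
    N4 x:[25,49] y:[19,48] z:[57/2,34] -> hit [57/2,34], descend [3, 7]
      N3 x:[25,40] y:[19,34] z:[57/2,63/2] -> hit [57/2,63/2] leaf, test {P7(miss), P8(miss), P11(miss)}
      N7 x:[39,49] y:[36,48] z:[29,34] -> miss, prune

Summary -> nodes [0, 8, 10, 2, 4, 3, 7]; box-tests=7; leaf-entries=2; first=P14

== RESULT ==
14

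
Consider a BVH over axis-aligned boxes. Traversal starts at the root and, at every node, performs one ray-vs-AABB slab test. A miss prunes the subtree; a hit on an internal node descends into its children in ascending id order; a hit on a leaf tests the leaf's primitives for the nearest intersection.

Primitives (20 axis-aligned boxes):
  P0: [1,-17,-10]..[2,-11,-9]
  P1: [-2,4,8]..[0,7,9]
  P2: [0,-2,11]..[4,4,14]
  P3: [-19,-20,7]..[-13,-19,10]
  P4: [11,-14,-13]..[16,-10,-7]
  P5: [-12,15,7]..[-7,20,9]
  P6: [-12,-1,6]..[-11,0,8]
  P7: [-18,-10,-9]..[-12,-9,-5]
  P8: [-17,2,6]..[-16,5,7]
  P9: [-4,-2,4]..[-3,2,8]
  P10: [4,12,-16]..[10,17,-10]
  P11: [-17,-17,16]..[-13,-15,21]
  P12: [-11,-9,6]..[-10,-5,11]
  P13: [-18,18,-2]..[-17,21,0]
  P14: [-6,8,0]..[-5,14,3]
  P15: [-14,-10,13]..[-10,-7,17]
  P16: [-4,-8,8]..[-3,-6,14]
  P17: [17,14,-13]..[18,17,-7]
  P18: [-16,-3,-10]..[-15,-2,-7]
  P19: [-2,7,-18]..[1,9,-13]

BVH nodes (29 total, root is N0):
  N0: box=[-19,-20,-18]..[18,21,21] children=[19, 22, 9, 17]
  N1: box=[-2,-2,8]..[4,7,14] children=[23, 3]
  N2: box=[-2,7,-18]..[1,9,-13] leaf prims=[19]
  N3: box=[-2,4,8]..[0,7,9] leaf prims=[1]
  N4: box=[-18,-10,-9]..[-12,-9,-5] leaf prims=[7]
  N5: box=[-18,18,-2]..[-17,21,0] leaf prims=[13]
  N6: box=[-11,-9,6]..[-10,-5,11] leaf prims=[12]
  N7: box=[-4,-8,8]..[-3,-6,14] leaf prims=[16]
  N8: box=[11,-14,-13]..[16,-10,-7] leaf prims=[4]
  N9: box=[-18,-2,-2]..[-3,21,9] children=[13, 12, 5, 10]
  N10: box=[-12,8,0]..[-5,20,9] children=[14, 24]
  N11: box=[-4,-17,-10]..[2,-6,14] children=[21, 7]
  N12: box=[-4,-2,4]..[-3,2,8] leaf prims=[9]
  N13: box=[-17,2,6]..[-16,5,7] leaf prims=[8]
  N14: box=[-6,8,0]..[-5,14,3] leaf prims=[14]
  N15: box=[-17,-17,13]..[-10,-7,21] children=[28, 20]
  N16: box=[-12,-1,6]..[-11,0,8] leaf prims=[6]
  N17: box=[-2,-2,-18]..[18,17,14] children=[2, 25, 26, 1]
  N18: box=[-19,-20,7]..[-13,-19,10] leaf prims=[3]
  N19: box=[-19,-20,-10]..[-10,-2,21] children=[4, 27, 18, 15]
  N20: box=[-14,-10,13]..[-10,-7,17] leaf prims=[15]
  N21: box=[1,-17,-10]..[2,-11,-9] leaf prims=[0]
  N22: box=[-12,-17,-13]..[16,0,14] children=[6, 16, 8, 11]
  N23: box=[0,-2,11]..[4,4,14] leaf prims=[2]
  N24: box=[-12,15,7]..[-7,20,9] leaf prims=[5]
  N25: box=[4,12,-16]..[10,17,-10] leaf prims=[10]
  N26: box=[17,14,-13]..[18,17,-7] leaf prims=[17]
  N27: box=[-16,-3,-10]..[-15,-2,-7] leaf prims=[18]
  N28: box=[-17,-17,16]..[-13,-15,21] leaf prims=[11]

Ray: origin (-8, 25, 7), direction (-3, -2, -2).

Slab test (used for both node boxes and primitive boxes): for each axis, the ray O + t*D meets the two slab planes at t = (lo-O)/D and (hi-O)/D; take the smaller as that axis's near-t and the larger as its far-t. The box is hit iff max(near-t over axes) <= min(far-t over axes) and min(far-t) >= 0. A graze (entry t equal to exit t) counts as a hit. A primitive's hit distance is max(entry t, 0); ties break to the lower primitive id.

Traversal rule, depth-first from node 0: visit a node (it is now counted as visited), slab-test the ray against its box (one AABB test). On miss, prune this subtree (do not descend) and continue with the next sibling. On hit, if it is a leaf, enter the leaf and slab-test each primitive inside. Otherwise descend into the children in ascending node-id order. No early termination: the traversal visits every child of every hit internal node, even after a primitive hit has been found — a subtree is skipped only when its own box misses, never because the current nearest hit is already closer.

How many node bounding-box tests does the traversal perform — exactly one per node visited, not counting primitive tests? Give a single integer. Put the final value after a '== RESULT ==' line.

Walk:
N0 x:[-26/3,11/3] y:[2,45/2] z:[-7,25/2] -> hit [2,11/3], descend [9, 17, 19, 22]
  N9 x:[-5/3,10/3] y:[2,27/2] z:[-1,9/2] -> hit [2,10/3], descend [5, 10, 12, 13]
    N5 x:[3,10/3] y:[2,7/2] z:[7/2,9/2] -> miss, prune
    N10 x:[-1,4/3] y:[5/2,17/2] z:[-1,7/2] -> miss, prune
    N12 x:[-5/3,-4/3] y:[23/2,27/2] z:[-1/2,3/2] -> miss, prune
    N13 x:[8/3,3] y:[10,23/2] z:[0,1/2] -> miss, prune
  N17 x:[-26/3,-2] y:[4,27/2] z:[-7/2,25/2] -> miss, prune
  N19 x:[2/3,11/3] y:[27/2,45/2] z:[-7,17/2] -> miss, prune
  N22 x:[-8,4/3] y:[25/2,21] z:[-7/2,10] -> miss, prune

order=[0, 9, 5, 10, 12, 13, 17, 19, 22]  |boxes|=9  |leaves|=0  hit=miss

== RESULT ==
9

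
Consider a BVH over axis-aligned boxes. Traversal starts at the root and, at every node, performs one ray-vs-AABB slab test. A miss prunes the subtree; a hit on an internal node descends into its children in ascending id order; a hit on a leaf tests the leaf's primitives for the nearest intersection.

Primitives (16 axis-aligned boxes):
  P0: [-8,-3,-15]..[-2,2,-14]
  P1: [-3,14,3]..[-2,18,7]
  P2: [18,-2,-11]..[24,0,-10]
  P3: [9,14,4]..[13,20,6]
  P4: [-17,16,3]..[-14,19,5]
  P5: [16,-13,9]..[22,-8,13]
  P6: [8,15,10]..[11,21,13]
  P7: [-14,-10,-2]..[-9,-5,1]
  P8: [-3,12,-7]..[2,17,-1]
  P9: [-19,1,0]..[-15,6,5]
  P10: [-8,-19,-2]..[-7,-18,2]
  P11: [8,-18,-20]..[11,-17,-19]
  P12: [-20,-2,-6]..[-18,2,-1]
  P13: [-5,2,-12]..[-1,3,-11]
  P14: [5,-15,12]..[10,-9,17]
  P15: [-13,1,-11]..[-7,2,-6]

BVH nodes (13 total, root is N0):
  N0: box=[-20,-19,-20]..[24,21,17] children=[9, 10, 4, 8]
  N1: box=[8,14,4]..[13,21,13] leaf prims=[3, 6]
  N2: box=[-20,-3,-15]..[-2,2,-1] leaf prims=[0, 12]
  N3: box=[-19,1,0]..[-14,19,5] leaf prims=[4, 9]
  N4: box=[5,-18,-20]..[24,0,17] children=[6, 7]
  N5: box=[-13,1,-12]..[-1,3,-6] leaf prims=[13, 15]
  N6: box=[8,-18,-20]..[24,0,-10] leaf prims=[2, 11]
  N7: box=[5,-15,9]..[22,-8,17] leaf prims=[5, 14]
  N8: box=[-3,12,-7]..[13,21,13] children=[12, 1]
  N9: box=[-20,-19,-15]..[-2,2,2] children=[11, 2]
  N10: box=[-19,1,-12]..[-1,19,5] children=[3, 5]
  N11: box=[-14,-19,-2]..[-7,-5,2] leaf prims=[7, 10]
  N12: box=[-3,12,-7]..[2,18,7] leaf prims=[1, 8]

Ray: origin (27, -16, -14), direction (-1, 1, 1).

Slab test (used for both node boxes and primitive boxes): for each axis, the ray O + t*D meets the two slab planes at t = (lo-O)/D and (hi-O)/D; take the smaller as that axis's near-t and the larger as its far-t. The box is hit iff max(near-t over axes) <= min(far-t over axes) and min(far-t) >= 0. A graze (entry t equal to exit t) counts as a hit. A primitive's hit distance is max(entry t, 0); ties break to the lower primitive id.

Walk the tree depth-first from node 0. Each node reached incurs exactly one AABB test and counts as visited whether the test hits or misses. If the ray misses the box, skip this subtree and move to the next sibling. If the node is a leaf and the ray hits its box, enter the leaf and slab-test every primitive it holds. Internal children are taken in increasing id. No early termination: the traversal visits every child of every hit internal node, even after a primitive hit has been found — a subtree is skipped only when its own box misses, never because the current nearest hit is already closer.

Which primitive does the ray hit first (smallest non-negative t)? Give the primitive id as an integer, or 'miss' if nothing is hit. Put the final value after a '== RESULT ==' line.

Walk:
N0 x:[3,47] y:[-3,37] z:[-6,31] -> hit [3,31], descend [4, 8, 9, 10]
  N4 x:[3,22] y:[-2,16] z:[-6,31] -> hit [3,16], descend [6, 7]
    N6 x:[3,19] y:[-2,16] z:[-6,4] -> hit [3,4] leaf, test {P2(miss), P11(miss)}
    N7 x:[5,22] y:[1,8] z:[23,31] -> miss, prune
  N8 x:[14,30] y:[28,37] z:[7,27] -> miss, prune
  N9 x:[29,47] y:[-3,18] z:[-1,16] -> miss, prune
  N10 x:[28,46] y:[17,35] z:[2,19] -> miss, prune

Visited [0, 4, 6, 7, 8, 9, 10]. Tests: 7 box, 1 leaf. Nearest: miss.

== RESULT ==
miss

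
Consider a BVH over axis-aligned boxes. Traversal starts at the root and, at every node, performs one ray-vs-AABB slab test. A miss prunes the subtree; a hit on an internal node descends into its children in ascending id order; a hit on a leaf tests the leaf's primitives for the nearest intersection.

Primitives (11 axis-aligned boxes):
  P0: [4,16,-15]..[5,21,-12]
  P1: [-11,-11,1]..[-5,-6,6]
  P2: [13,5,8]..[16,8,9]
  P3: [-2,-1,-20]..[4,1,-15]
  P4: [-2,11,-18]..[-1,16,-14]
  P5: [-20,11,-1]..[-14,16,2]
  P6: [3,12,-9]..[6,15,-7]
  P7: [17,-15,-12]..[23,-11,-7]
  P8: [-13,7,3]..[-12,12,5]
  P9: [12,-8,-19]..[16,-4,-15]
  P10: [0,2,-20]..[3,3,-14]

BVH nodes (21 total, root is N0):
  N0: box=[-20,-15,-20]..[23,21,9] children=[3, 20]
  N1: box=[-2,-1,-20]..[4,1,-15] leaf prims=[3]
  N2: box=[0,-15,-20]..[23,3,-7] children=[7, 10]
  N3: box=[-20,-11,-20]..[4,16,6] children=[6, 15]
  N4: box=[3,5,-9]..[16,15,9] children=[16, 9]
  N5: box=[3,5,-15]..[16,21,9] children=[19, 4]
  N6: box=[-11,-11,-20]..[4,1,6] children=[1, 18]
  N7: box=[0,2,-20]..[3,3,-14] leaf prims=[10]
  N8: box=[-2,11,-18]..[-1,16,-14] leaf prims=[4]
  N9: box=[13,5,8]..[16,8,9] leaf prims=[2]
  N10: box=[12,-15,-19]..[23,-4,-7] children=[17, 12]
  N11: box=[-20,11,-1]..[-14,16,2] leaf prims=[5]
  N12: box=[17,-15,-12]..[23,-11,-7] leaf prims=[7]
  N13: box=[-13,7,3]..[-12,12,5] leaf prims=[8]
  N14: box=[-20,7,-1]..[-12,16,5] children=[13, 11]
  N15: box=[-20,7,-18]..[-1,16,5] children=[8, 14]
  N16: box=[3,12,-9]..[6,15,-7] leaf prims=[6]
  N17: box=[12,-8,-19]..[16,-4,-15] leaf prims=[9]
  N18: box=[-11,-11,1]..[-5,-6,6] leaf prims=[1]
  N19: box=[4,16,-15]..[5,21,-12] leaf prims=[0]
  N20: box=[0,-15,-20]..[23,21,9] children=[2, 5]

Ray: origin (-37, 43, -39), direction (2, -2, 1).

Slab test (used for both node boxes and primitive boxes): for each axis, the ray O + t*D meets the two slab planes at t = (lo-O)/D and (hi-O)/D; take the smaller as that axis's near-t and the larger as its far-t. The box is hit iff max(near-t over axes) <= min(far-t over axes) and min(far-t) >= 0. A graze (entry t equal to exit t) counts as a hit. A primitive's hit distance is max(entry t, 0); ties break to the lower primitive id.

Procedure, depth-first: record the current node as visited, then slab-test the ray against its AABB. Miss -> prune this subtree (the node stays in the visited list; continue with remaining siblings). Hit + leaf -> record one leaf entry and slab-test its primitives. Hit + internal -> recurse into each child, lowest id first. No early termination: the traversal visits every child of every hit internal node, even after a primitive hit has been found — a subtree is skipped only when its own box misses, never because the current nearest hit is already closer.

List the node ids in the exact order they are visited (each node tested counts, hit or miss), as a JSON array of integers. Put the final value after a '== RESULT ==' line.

Traverse from the root:
N0 x:[17/2,30] y:[11,29] z:[19,48] -> hit [19,29], descend [3, 20]
  N3 x:[17/2,41/2] y:[27/2,27] z:[19,45] -> hit [19,41/2], descend [6, 15]
    N6 x:[13,41/2] y:[21,27] z:[19,45] -> miss, prune
    N15 x:[17/2,18] y:[27/2,18] z:[21,44] -> miss, prune
  N20 x:[37/2,30] y:[11,29] z:[19,48] -> hit [19,29], descend [2, 5]
    N2 x:[37/2,30] y:[20,29] z:[19,32] -> hit [20,29], descend [7, 10]
      N7 x:[37/2,20] y:[20,41/2] z:[19,25] -> hit [20,20] leaf, test {P10@t=20}
      N10 x:[49/2,30] y:[47/2,29] z:[20,32] -> hit [49/2,29], descend [12, 17]
        N12 x:[27,30] y:[27,29] z:[27,32] -> hit [27,29] leaf, test {P7@t=27}
        N17 x:[49/2,53/2] y:[47/2,51/2] z:[20,24] -> miss, prune
    N5 x:[20,53/2] y:[11,19] z:[24,48] -> miss, prune

Summary -> nodes [0, 3, 6, 15, 20, 2, 7, 10, 12, 17, 5]; box-tests=11; leaf-entries=2; first=P10

== RESULT ==
[0, 3, 6, 15, 20, 2, 7, 10, 12, 17, 5]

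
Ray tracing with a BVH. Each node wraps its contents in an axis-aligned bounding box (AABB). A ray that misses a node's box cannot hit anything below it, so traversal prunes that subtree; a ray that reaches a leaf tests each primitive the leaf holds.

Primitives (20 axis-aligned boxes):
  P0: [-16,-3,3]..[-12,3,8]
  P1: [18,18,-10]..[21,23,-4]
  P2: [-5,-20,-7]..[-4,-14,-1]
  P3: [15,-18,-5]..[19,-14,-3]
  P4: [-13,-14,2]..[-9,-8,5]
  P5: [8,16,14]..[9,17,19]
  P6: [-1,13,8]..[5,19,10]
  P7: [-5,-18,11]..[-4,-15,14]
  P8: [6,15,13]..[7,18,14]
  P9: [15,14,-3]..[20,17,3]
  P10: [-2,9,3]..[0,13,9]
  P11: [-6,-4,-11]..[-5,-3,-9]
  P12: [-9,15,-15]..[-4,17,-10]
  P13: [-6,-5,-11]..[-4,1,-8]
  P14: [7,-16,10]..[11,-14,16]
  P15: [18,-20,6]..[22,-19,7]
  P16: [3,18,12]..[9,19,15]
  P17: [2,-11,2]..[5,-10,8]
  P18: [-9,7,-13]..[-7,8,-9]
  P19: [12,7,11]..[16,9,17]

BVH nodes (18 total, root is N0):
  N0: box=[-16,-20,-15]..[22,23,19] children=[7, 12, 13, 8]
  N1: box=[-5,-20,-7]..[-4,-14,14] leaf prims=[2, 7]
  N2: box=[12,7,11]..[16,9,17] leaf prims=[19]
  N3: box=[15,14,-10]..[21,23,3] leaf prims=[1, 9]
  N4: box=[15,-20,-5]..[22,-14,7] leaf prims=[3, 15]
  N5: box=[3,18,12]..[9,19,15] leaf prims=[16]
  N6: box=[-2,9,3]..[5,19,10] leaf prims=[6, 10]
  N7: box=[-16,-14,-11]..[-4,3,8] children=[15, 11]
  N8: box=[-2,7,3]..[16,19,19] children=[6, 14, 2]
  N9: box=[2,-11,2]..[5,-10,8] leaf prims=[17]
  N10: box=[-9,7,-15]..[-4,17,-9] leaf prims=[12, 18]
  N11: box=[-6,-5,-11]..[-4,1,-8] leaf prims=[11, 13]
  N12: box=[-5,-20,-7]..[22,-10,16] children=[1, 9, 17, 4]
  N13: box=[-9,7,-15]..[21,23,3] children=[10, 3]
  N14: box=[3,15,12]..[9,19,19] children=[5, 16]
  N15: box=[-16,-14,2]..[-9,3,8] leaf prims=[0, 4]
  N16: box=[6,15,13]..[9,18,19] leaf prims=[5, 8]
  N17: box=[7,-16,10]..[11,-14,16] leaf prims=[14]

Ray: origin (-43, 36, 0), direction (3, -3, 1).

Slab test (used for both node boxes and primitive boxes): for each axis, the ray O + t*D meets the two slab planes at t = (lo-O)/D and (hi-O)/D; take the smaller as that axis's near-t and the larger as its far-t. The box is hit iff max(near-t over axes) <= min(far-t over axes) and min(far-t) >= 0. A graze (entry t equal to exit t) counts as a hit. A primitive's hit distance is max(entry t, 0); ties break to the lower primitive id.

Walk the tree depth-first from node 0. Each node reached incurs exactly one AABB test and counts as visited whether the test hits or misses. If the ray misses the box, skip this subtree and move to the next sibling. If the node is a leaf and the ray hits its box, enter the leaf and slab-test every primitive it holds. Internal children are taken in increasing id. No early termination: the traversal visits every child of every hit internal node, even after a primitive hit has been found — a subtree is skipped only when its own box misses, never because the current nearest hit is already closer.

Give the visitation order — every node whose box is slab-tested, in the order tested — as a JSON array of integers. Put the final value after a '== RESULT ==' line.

Traverse from the root:
N0 x:[9,65/3] y:[13/3,56/3] z:[-15,19] -> hit [9,56/3], descend [7, 8, 12, 13]
  N7 x:[9,13] y:[11,50/3] z:[-11,8] -> miss, prune
  N8 x:[41/3,59/3] y:[17/3,29/3] z:[3,19] -> miss, prune
  N12 x:[38/3,65/3] y:[46/3,56/3] z:[-7,16] -> hit [46/3,16], descend [1, 4, 9, 17]
    N1 x:[38/3,13] y:[50/3,56/3] z:[-7,14] -> miss, prune
    N4 x:[58/3,65/3] y:[50/3,56/3] z:[-5,7] -> miss, prune
    N9 x:[15,16] y:[46/3,47/3] z:[2,8] -> miss, prune
    N17 x:[50/3,18] y:[50/3,52/3] z:[10,16] -> miss, prune
  N13 x:[34/3,64/3] y:[13/3,29/3] z:[-15,3] -> miss, prune

order=[0, 7, 8, 12, 1, 4, 9, 17, 13]  |boxes|=9  |leaves|=0  hit=miss

== RESULT ==
[0, 7, 8, 12, 1, 4, 9, 17, 13]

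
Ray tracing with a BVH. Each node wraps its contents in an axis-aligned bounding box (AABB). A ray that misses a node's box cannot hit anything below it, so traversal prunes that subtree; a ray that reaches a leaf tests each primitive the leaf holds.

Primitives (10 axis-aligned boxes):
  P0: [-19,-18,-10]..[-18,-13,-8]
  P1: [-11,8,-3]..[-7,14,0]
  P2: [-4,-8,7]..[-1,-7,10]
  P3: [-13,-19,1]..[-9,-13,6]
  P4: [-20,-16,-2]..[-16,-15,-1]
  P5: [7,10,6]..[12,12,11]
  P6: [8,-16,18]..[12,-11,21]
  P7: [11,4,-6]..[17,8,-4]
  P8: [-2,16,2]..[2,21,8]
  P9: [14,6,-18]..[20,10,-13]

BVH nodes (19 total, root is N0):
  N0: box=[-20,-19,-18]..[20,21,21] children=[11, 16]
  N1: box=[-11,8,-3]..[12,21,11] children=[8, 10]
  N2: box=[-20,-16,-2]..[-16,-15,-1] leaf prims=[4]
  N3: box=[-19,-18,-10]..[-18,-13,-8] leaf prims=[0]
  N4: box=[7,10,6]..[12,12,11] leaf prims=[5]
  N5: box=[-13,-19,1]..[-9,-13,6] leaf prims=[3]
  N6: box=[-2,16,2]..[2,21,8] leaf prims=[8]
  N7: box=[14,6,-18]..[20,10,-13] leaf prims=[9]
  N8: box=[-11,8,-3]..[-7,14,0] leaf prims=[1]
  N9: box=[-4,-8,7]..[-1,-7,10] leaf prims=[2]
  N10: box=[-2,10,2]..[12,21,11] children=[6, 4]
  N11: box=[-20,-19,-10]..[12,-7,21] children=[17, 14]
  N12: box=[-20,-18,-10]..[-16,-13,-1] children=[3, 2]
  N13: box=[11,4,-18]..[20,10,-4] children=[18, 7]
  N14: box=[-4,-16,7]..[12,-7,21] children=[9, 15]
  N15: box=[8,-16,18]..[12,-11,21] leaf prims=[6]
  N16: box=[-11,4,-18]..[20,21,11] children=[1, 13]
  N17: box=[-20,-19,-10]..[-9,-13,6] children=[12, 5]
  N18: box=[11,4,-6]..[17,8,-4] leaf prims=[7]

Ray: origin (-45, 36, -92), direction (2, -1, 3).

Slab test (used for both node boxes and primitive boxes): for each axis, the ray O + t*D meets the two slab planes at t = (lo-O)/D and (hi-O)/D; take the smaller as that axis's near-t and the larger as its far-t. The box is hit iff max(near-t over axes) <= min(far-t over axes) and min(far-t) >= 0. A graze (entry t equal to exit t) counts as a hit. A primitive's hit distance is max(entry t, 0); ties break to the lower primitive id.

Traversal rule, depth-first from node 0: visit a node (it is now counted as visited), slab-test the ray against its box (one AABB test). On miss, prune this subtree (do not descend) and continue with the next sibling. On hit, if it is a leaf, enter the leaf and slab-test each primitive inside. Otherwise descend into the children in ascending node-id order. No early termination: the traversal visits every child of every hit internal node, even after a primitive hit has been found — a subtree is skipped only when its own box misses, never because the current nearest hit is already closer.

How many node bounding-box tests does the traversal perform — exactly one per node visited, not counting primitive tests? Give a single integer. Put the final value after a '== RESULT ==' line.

Trace the traversal:
N0 x:[25/2,65/2] y:[15,55] z:[74/3,113/3] -> hit [74/3,65/2], descend [11, 16]
  N11 x:[25/2,57/2] y:[43,55] z:[82/3,113/3] -> miss, prune
  N16 x:[17,65/2] y:[15,32] z:[74/3,103/3] -> hit [74/3,32], descend [1, 13]
    N1 x:[17,57/2] y:[15,28] z:[89/3,103/3] -> miss, prune
    N13 x:[28,65/2] y:[26,32] z:[74/3,88/3] -> hit [28,88/3], descend [7, 18]
      N7 x:[59/2,65/2] y:[26,30] z:[74/3,79/3] -> miss, prune
      N18 x:[28,31] y:[28,32] z:[86/3,88/3] -> hit [86/3,88/3] leaf, test {P7@t=86/3}

7 AABB tests over nodes [0, 11, 16, 1, 13, 7, 18]; 1 leaf entered; closest P7.

== RESULT ==
7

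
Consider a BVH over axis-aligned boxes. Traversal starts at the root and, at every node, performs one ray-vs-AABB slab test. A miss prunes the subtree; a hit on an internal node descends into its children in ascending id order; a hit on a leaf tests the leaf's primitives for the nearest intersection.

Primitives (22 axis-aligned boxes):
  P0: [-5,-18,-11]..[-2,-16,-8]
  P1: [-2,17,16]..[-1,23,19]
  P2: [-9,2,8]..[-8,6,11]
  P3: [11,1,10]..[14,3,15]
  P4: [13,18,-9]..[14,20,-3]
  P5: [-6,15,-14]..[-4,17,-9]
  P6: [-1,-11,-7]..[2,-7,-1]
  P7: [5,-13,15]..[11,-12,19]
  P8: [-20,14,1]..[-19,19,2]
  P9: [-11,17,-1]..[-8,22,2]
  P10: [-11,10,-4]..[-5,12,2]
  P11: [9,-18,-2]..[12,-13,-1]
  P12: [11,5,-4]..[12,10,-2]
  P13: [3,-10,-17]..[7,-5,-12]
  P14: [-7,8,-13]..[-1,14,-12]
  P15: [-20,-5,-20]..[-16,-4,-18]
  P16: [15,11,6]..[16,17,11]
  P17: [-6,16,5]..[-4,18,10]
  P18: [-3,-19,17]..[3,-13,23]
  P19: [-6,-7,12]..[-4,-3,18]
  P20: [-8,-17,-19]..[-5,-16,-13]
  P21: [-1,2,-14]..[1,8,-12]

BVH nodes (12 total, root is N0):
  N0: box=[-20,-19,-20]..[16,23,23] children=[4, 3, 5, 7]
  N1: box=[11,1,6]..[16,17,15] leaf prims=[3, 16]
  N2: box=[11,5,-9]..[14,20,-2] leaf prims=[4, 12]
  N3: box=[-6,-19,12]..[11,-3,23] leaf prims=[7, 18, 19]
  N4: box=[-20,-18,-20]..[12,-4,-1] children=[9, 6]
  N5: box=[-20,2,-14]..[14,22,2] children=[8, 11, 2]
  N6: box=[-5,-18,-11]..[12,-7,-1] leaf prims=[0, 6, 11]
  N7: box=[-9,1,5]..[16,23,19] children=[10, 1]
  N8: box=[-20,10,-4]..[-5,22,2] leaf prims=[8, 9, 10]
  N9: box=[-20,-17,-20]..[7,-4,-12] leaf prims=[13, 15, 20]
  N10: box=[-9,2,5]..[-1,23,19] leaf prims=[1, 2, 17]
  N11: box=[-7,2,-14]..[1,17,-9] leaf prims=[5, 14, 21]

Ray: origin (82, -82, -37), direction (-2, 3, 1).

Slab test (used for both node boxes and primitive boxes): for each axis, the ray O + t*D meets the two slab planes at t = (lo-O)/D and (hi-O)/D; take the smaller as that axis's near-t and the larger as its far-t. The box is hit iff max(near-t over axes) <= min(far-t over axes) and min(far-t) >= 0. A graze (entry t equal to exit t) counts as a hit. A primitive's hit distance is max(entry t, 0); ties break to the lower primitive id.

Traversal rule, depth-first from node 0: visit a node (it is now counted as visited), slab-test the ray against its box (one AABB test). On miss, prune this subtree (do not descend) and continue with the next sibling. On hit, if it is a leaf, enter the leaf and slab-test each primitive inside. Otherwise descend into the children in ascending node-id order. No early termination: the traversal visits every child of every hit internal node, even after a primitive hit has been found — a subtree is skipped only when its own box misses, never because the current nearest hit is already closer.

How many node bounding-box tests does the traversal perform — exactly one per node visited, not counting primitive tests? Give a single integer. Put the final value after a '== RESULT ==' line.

Trace the traversal:
N0 x:[33,51] y:[21,35] z:[17,60] -> hit [33,35], descend [3, 4, 5, 7]
  N3 x:[71/2,44] y:[21,79/3] z:[49,60] -> miss, prune
  N4 x:[35,51] y:[64/3,26] z:[17,36] -> miss, prune
  N5 x:[34,51] y:[28,104/3] z:[23,39] -> hit [34,104/3], descend [2, 8, 11]
    N2 x:[34,71/2] y:[29,34] z:[28,35] -> hit [34,34] leaf, test {P4@t=34, P12(miss)}
    N8 x:[87/2,51] y:[92/3,104/3] z:[33,39] -> miss, prune
    N11 x:[81/2,89/2] y:[28,33] z:[23,28] -> miss, prune
  N7 x:[33,91/2] y:[83/3,35] z:[42,56] -> miss, prune

Summary -> nodes [0, 3, 4, 5, 2, 8, 11, 7]; box-tests=8; leaf-entries=1; first=P4

== RESULT ==
8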